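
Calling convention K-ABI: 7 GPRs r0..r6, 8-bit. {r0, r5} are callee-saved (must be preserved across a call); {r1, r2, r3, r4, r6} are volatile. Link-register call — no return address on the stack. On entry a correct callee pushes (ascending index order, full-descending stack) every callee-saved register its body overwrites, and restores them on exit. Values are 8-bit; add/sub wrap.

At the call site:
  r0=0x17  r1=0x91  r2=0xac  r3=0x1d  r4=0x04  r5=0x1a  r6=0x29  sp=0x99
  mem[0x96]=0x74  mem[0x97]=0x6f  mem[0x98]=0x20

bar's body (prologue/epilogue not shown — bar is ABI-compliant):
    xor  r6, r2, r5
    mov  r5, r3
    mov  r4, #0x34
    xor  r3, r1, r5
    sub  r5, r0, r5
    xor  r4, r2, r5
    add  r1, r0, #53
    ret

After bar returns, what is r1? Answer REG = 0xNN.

REG = 0x4c

prologue: push r5 → mem[0x98]=0x1a, sp=0x98
body[0] xor  r6, r2, r5 → r6=0xb6
body[1] mov  r5, r3 → r5=0x1d
body[2] mov  r4, #0x34 → r4=0x34
body[3] xor  r3, r1, r5 → r3=0x8c
body[4] sub  r5, r0, r5 → r5=0xfa
body[5] xor  r4, r2, r5 → r4=0x56
body[6] add  r1, r0, #53 → r1=0x4c
epilogue: pop r5=0x1a, sp=0x99
r1 is caller-saved → body value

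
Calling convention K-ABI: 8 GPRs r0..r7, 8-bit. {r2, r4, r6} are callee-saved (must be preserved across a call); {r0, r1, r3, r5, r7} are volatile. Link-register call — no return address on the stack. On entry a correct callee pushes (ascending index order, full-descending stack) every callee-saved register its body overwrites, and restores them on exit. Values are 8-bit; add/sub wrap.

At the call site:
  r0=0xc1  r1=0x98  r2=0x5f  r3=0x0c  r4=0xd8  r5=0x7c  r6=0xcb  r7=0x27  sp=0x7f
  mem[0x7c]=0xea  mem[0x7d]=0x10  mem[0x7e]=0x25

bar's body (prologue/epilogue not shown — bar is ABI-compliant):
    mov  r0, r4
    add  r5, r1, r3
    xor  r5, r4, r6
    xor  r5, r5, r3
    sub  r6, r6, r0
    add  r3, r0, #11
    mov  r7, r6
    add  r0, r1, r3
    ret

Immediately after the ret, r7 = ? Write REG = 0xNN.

REG = 0xf3

prologue: push r6 → mem[0x7e]=0xcb, sp=0x7e
body[0] mov  r0, r4 → r0=0xd8
body[1] add  r5, r1, r3 → r5=0xa4
body[2] xor  r5, r4, r6 → r5=0x13
body[3] xor  r5, r5, r3 → r5=0x1f
body[4] sub  r6, r6, r0 → r6=0xf3
body[5] add  r3, r0, #11 → r3=0xe3
body[6] mov  r7, r6 → r7=0xf3
body[7] add  r0, r1, r3 → r0=0x7b
epilogue: pop r6=0xcb, sp=0x7f
r7 is caller-saved → body value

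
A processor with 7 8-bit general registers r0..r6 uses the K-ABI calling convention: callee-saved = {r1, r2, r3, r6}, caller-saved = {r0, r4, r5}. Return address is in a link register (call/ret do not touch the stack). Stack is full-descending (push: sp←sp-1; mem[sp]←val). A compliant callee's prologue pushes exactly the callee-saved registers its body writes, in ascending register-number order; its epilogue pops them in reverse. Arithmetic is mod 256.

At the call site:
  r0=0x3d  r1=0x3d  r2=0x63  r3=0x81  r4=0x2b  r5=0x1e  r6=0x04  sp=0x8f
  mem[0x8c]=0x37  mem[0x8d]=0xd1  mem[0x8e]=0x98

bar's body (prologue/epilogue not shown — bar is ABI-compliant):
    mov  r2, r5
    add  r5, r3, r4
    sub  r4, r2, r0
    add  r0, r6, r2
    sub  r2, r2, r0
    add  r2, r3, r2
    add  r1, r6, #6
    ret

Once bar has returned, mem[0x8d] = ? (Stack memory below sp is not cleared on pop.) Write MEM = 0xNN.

MEM = 0x63

prologue: push r1 -> mem[0x8e]=0x3d, sp=0x8e
prologue: push r2 -> mem[0x8d]=0x63, sp=0x8d
body[0] mov  r2, r5 -> r2=0x1e
body[1] add  r5, r3, r4 -> r5=0xac
body[2] sub  r4, r2, r0 -> r4=0xe1
body[3] add  r0, r6, r2 -> r0=0x22
body[4] sub  r2, r2, r0 -> r2=0xfc
body[5] add  r2, r3, r2 -> r2=0x7d
body[6] add  r1, r6, #6 -> r1=0x0a
epilogue: pop r2=0x63, sp=0x8e
epilogue: pop r1=0x3d, sp=0x8f
prologue pushed ['r1', 'r2'] at ['0x8e', '0x8d']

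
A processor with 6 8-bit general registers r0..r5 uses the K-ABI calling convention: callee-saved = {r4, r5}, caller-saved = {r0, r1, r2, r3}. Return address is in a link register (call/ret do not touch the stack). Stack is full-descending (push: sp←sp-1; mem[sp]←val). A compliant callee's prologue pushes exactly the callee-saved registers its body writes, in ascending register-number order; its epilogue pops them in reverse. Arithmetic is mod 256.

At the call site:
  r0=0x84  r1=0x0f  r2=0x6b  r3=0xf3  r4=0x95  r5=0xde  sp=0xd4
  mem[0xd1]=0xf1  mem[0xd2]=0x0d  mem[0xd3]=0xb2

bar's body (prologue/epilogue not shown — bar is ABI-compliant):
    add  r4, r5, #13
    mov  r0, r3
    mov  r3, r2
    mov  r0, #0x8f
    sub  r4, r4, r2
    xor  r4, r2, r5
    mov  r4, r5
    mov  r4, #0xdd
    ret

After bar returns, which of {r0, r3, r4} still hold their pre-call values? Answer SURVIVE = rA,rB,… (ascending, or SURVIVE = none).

prologue: push r4 -> mem[0xd3]=0x95, sp=0xd3
body[0] add  r4, r5, #13 -> r4=0xeb
body[1] mov  r0, r3 -> r0=0xf3
body[2] mov  r3, r2 -> r3=0x6b
body[3] mov  r0, #0x8f -> r0=0x8f
body[4] sub  r4, r4, r2 -> r4=0x80
body[5] xor  r4, r2, r5 -> r4=0xb5
body[6] mov  r4, r5 -> r4=0xde
body[7] mov  r4, #0xdd -> r4=0xdd
epilogue: pop r4=0x95, sp=0xd4
r0: caller-saved, written=True
r3: caller-saved, written=True
r4: callee-saved, written=True

SURVIVE = r4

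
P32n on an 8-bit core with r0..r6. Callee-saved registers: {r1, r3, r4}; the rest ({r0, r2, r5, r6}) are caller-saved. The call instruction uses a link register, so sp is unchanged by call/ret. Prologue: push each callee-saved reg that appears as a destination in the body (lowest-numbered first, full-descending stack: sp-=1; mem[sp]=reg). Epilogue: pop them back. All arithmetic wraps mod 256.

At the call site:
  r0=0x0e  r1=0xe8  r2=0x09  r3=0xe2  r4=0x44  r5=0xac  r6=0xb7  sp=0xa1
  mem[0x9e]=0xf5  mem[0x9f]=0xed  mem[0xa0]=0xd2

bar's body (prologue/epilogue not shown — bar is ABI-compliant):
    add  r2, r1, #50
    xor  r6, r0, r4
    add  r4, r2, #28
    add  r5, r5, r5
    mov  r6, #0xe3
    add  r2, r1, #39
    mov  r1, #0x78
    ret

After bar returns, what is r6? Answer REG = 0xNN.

REG = 0xe3

prologue: push r1 → mem[0xa0]=0xe8, sp=0xa0
prologue: push r4 → mem[0x9f]=0x44, sp=0x9f
body[0] add  r2, r1, #50 → r2=0x1a
body[1] xor  r6, r0, r4 → r6=0x4a
body[2] add  r4, r2, #28 → r4=0x36
body[3] add  r5, r5, r5 → r5=0x58
body[4] mov  r6, #0xe3 → r6=0xe3
body[5] add  r2, r1, #39 → r2=0x0f
body[6] mov  r1, #0x78 → r1=0x78
epilogue: pop r4=0x44, sp=0xa0
epilogue: pop r1=0xe8, sp=0xa1
r6 is caller-saved → body value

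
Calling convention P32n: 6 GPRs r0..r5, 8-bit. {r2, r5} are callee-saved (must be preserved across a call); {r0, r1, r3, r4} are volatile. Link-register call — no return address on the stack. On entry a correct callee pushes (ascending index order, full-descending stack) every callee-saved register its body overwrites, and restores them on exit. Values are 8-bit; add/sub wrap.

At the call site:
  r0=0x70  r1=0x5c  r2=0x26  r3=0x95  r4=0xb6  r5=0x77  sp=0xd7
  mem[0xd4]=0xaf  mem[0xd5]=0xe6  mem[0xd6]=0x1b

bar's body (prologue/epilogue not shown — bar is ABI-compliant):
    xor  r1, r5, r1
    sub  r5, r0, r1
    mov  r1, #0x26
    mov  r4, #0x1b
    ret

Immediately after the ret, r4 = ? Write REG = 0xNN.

REG = 0x1b

prologue: push r5 -> mem[0xd6]=0x77, sp=0xd6
body[0] xor  r1, r5, r1 -> r1=0x2b
body[1] sub  r5, r0, r1 -> r5=0x45
body[2] mov  r1, #0x26 -> r1=0x26
body[3] mov  r4, #0x1b -> r4=0x1b
epilogue: pop r5=0x77, sp=0xd7
r4 is caller-saved -> body value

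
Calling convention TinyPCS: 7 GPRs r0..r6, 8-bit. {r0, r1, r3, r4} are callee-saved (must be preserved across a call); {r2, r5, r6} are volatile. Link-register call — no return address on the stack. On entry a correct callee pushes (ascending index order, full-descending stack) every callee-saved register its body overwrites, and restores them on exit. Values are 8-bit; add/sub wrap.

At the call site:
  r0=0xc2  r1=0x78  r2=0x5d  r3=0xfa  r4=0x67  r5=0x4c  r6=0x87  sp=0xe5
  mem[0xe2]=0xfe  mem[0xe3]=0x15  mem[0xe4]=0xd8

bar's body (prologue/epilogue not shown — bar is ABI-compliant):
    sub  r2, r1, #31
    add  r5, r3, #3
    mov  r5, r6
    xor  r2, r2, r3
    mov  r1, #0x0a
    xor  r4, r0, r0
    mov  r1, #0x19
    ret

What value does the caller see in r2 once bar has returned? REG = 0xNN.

prologue: push r1 → mem[0xe4]=0x78, sp=0xe4
prologue: push r4 → mem[0xe3]=0x67, sp=0xe3
body[0] sub  r2, r1, #31 → r2=0x59
body[1] add  r5, r3, #3 → r5=0xfd
body[2] mov  r5, r6 → r5=0x87
body[3] xor  r2, r2, r3 → r2=0xa3
body[4] mov  r1, #0x0a → r1=0x0a
body[5] xor  r4, r0, r0 → r4=0x00
body[6] mov  r1, #0x19 → r1=0x19
epilogue: pop r4=0x67, sp=0xe4
epilogue: pop r1=0x78, sp=0xe5
r2 is caller-saved → body value

REG = 0xa3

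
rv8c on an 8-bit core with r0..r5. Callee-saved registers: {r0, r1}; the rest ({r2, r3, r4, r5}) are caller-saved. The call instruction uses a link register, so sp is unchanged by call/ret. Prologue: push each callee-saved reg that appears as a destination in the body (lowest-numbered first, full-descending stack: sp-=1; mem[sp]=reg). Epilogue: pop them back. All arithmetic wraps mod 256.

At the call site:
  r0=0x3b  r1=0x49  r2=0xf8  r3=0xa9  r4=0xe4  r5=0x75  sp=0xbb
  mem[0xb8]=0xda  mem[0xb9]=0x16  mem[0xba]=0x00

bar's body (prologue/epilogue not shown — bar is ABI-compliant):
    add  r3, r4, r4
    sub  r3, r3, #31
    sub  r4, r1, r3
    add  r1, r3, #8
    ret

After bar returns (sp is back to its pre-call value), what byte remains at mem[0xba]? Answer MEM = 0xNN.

prologue: push r1 -> mem[0xba]=0x49, sp=0xba
body[0] add  r3, r4, r4 -> r3=0xc8
body[1] sub  r3, r3, #31 -> r3=0xa9
body[2] sub  r4, r1, r3 -> r4=0xa0
body[3] add  r1, r3, #8 -> r1=0xb1
epilogue: pop r1=0x49, sp=0xbb
prologue pushed ['r1'] at ['0xba']

MEM = 0x49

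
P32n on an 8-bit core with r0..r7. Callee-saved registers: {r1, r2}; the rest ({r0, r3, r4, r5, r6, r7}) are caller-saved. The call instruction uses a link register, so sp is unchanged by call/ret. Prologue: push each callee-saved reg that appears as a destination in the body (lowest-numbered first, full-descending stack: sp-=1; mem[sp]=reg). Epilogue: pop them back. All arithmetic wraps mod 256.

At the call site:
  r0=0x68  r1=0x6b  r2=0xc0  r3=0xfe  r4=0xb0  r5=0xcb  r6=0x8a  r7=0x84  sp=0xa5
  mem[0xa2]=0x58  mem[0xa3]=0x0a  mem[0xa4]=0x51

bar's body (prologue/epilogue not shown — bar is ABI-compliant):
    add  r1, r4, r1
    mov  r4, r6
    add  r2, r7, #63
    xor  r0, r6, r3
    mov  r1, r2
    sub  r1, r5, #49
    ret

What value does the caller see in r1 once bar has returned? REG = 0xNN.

prologue: push r1 → mem[0xa4]=0x6b, sp=0xa4
prologue: push r2 → mem[0xa3]=0xc0, sp=0xa3
body[0] add  r1, r4, r1 → r1=0x1b
body[1] mov  r4, r6 → r4=0x8a
body[2] add  r2, r7, #63 → r2=0xc3
body[3] xor  r0, r6, r3 → r0=0x74
body[4] mov  r1, r2 → r1=0xc3
body[5] sub  r1, r5, #49 → r1=0x9a
epilogue: pop r2=0xc0, sp=0xa4
epilogue: pop r1=0x6b, sp=0xa5
r1 is callee-saved → restored

REG = 0x6b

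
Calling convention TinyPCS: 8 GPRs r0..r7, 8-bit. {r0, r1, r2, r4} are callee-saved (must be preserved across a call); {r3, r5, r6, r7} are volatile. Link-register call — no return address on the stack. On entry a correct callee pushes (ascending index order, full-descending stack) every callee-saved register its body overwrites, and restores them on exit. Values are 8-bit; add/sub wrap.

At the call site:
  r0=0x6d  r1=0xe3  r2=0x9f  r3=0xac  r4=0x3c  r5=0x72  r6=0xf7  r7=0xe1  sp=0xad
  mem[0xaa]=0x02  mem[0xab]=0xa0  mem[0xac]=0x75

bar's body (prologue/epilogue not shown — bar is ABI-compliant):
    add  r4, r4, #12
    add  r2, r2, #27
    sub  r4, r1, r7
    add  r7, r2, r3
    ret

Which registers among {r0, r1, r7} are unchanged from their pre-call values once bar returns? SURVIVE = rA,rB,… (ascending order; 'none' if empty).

SURVIVE = r0,r1

prologue: push r2 -> mem[0xac]=0x9f, sp=0xac
prologue: push r4 -> mem[0xab]=0x3c, sp=0xab
body[0] add  r4, r4, #12 -> r4=0x48
body[1] add  r2, r2, #27 -> r2=0xba
body[2] sub  r4, r1, r7 -> r4=0x02
body[3] add  r7, r2, r3 -> r7=0x66
epilogue: pop r4=0x3c, sp=0xac
epilogue: pop r2=0x9f, sp=0xad
r0: callee-saved, written=False
r1: callee-saved, written=False
r7: caller-saved, written=True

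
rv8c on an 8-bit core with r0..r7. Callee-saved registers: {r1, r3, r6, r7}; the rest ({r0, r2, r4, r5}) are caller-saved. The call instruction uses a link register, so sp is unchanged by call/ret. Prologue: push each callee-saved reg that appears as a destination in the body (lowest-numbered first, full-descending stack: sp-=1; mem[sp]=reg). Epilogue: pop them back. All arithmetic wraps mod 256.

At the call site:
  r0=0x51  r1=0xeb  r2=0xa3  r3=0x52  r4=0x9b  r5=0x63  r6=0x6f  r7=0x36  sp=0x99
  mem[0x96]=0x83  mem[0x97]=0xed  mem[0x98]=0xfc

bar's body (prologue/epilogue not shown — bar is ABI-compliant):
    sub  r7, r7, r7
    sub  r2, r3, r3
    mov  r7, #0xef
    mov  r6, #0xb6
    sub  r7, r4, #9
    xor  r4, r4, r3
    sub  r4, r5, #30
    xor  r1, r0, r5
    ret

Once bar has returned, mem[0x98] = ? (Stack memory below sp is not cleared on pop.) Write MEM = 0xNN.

prologue: push r1 -> mem[0x98]=0xeb, sp=0x98
prologue: push r6 -> mem[0x97]=0x6f, sp=0x97
prologue: push r7 -> mem[0x96]=0x36, sp=0x96
body[0] sub  r7, r7, r7 -> r7=0x00
body[1] sub  r2, r3, r3 -> r2=0x00
body[2] mov  r7, #0xef -> r7=0xef
body[3] mov  r6, #0xb6 -> r6=0xb6
body[4] sub  r7, r4, #9 -> r7=0x92
body[5] xor  r4, r4, r3 -> r4=0xc9
body[6] sub  r4, r5, #30 -> r4=0x45
body[7] xor  r1, r0, r5 -> r1=0x32
epilogue: pop r7=0x36, sp=0x97
epilogue: pop r6=0x6f, sp=0x98
epilogue: pop r1=0xeb, sp=0x99
prologue pushed ['r1', 'r6', 'r7'] at ['0x98', '0x97', '0x96']

MEM = 0xeb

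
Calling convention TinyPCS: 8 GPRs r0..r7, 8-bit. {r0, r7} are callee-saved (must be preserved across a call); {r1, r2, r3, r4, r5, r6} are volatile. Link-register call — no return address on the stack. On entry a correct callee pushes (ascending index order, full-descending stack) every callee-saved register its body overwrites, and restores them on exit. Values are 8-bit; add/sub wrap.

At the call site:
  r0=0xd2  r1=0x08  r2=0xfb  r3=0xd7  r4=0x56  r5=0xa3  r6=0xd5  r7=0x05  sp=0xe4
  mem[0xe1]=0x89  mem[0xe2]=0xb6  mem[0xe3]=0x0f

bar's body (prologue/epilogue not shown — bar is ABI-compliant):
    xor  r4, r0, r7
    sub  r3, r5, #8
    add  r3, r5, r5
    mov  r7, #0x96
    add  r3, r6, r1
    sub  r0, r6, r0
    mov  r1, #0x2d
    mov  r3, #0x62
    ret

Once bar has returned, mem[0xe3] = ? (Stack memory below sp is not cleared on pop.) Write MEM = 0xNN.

prologue: push r0 → mem[0xe3]=0xd2, sp=0xe3
prologue: push r7 → mem[0xe2]=0x05, sp=0xe2
body[0] xor  r4, r0, r7 → r4=0xd7
body[1] sub  r3, r5, #8 → r3=0x9b
body[2] add  r3, r5, r5 → r3=0x46
body[3] mov  r7, #0x96 → r7=0x96
body[4] add  r3, r6, r1 → r3=0xdd
body[5] sub  r0, r6, r0 → r0=0x03
body[6] mov  r1, #0x2d → r1=0x2d
body[7] mov  r3, #0x62 → r3=0x62
epilogue: pop r7=0x05, sp=0xe3
epilogue: pop r0=0xd2, sp=0xe4
prologue pushed ['r0', 'r7'] at ['0xe3', '0xe2']

MEM = 0xd2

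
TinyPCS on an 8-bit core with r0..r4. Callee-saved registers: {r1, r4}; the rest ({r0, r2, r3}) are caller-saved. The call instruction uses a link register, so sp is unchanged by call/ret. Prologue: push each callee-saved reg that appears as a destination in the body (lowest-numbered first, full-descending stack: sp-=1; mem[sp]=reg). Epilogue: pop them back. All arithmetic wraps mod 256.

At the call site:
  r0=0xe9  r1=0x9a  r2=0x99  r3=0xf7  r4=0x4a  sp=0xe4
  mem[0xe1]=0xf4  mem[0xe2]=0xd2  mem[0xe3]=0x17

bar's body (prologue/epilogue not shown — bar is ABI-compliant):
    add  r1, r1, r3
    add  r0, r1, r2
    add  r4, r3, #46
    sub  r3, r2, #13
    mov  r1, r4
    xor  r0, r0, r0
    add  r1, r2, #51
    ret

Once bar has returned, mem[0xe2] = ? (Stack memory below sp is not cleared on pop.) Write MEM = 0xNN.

prologue: push r1 -> mem[0xe3]=0x9a, sp=0xe3
prologue: push r4 -> mem[0xe2]=0x4a, sp=0xe2
body[0] add  r1, r1, r3 -> r1=0x91
body[1] add  r0, r1, r2 -> r0=0x2a
body[2] add  r4, r3, #46 -> r4=0x25
body[3] sub  r3, r2, #13 -> r3=0x8c
body[4] mov  r1, r4 -> r1=0x25
body[5] xor  r0, r0, r0 -> r0=0x00
body[6] add  r1, r2, #51 -> r1=0xcc
epilogue: pop r4=0x4a, sp=0xe3
epilogue: pop r1=0x9a, sp=0xe4
prologue pushed ['r1', 'r4'] at ['0xe3', '0xe2']

MEM = 0x4a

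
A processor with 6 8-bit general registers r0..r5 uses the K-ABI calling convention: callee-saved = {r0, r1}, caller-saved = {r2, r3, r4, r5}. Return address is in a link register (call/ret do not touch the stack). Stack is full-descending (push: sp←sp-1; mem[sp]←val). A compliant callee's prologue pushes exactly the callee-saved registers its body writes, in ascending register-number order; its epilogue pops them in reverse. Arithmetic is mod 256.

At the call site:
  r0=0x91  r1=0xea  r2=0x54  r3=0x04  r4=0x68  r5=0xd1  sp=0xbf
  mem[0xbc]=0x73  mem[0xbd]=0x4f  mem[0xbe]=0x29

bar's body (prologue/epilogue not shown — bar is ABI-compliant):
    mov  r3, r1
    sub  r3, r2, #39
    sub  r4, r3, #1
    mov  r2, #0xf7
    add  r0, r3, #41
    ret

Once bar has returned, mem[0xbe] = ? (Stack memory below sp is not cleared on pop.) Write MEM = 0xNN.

prologue: push r0 -> mem[0xbe]=0x91, sp=0xbe
body[0] mov  r3, r1 -> r3=0xea
body[1] sub  r3, r2, #39 -> r3=0x2d
body[2] sub  r4, r3, #1 -> r4=0x2c
body[3] mov  r2, #0xf7 -> r2=0xf7
body[4] add  r0, r3, #41 -> r0=0x56
epilogue: pop r0=0x91, sp=0xbf
prologue pushed ['r0'] at ['0xbe']

MEM = 0x91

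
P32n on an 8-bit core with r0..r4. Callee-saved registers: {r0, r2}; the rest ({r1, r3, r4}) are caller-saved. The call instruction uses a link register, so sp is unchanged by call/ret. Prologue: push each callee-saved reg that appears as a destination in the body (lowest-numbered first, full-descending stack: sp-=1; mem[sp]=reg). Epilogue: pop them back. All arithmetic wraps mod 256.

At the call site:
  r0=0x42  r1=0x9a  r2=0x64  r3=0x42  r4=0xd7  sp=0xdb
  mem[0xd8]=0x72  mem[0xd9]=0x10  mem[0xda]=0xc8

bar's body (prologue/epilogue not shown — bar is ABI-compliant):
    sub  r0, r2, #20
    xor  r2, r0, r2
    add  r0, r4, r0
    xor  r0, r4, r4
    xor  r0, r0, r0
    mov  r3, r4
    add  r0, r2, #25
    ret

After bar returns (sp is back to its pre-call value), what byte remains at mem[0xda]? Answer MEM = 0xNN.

MEM = 0x42

prologue: push r0 → mem[0xda]=0x42, sp=0xda
prologue: push r2 → mem[0xd9]=0x64, sp=0xd9
body[0] sub  r0, r2, #20 → r0=0x50
body[1] xor  r2, r0, r2 → r2=0x34
body[2] add  r0, r4, r0 → r0=0x27
body[3] xor  r0, r4, r4 → r0=0x00
body[4] xor  r0, r0, r0 → r0=0x00
body[5] mov  r3, r4 → r3=0xd7
body[6] add  r0, r2, #25 → r0=0x4d
epilogue: pop r2=0x64, sp=0xda
epilogue: pop r0=0x42, sp=0xdb
prologue pushed ['r0', 'r2'] at ['0xda', '0xd9']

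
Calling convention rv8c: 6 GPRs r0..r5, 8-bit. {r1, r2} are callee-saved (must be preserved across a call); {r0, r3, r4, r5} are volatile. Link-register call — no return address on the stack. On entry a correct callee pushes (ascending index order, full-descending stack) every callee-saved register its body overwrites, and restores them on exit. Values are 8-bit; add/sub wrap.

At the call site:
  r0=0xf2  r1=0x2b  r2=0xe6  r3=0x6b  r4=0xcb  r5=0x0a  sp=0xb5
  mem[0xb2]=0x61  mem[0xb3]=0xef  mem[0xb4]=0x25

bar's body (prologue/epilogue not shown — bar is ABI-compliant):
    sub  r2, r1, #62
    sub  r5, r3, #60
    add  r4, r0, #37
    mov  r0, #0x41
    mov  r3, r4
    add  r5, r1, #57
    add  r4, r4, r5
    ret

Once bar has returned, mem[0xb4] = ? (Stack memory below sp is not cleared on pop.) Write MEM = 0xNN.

prologue: push r2 -> mem[0xb4]=0xe6, sp=0xb4
body[0] sub  r2, r1, #62 -> r2=0xed
body[1] sub  r5, r3, #60 -> r5=0x2f
body[2] add  r4, r0, #37 -> r4=0x17
body[3] mov  r0, #0x41 -> r0=0x41
body[4] mov  r3, r4 -> r3=0x17
body[5] add  r5, r1, #57 -> r5=0x64
body[6] add  r4, r4, r5 -> r4=0x7b
epilogue: pop r2=0xe6, sp=0xb5
prologue pushed ['r2'] at ['0xb4']

MEM = 0xe6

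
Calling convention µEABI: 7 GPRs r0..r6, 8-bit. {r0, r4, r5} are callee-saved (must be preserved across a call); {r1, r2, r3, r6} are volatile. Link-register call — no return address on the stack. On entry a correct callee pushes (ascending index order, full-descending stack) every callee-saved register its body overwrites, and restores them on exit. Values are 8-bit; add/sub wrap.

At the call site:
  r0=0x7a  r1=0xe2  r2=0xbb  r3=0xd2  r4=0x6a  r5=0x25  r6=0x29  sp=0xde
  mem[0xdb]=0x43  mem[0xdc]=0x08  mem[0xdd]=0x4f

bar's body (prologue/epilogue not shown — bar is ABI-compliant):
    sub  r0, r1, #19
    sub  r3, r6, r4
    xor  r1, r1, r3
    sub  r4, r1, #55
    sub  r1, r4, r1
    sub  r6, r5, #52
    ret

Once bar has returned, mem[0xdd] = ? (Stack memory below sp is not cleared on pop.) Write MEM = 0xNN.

prologue: push r0 -> mem[0xdd]=0x7a, sp=0xdd
prologue: push r4 -> mem[0xdc]=0x6a, sp=0xdc
body[0] sub  r0, r1, #19 -> r0=0xcf
body[1] sub  r3, r6, r4 -> r3=0xbf
body[2] xor  r1, r1, r3 -> r1=0x5d
body[3] sub  r4, r1, #55 -> r4=0x26
body[4] sub  r1, r4, r1 -> r1=0xc9
body[5] sub  r6, r5, #52 -> r6=0xf1
epilogue: pop r4=0x6a, sp=0xdd
epilogue: pop r0=0x7a, sp=0xde
prologue pushed ['r0', 'r4'] at ['0xdd', '0xdc']

MEM = 0x7a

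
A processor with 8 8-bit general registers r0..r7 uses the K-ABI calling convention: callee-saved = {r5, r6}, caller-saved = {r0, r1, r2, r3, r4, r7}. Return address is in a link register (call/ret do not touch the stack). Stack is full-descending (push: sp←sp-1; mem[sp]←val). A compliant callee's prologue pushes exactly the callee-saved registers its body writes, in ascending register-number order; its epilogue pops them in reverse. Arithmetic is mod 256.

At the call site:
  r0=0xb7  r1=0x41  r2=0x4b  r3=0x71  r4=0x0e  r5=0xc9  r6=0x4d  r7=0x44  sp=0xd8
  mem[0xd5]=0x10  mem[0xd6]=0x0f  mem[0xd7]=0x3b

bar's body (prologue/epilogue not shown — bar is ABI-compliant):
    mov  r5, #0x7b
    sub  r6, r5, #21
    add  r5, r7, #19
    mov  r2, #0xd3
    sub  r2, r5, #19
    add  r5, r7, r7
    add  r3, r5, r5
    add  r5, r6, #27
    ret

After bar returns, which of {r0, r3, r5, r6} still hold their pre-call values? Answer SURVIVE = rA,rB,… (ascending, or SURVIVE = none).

SURVIVE = r0,r5,r6

prologue: push r5 → mem[0xd7]=0xc9, sp=0xd7
prologue: push r6 → mem[0xd6]=0x4d, sp=0xd6
body[0] mov  r5, #0x7b → r5=0x7b
body[1] sub  r6, r5, #21 → r6=0x66
body[2] add  r5, r7, #19 → r5=0x57
body[3] mov  r2, #0xd3 → r2=0xd3
body[4] sub  r2, r5, #19 → r2=0x44
body[5] add  r5, r7, r7 → r5=0x88
body[6] add  r3, r5, r5 → r3=0x10
body[7] add  r5, r6, #27 → r5=0x81
epilogue: pop r6=0x4d, sp=0xd7
epilogue: pop r5=0xc9, sp=0xd8
r0: caller-saved, written=False
r3: caller-saved, written=True
r5: callee-saved, written=True
r6: callee-saved, written=True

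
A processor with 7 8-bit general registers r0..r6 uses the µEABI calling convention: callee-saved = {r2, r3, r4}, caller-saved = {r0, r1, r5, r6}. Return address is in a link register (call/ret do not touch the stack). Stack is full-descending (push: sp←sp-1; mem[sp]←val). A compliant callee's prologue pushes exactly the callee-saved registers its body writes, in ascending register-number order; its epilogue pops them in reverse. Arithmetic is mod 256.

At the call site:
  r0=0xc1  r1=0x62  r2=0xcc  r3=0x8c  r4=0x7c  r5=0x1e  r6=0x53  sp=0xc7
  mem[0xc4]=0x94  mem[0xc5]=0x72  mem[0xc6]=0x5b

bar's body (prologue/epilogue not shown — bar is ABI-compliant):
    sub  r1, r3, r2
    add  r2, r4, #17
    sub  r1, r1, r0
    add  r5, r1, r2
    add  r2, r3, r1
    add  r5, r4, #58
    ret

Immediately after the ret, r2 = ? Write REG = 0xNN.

prologue: push r2 → mem[0xc6]=0xcc, sp=0xc6
body[0] sub  r1, r3, r2 → r1=0xc0
body[1] add  r2, r4, #17 → r2=0x8d
body[2] sub  r1, r1, r0 → r1=0xff
body[3] add  r5, r1, r2 → r5=0x8c
body[4] add  r2, r3, r1 → r2=0x8b
body[5] add  r5, r4, #58 → r5=0xb6
epilogue: pop r2=0xcc, sp=0xc7
r2 is callee-saved → restored

REG = 0xcc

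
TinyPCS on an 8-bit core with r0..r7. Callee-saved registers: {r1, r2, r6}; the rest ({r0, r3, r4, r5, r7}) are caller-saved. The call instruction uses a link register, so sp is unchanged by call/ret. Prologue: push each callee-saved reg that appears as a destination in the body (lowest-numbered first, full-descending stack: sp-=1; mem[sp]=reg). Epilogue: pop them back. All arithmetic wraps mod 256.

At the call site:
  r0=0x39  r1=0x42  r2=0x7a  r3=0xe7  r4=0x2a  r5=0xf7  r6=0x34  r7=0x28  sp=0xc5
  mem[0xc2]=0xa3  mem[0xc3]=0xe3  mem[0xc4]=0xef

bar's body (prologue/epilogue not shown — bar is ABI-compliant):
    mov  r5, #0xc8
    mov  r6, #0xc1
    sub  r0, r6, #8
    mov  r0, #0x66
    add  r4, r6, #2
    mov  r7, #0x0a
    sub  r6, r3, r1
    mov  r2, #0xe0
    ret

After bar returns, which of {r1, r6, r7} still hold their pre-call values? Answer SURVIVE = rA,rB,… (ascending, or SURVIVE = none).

prologue: push r2 -> mem[0xc4]=0x7a, sp=0xc4
prologue: push r6 -> mem[0xc3]=0x34, sp=0xc3
body[0] mov  r5, #0xc8 -> r5=0xc8
body[1] mov  r6, #0xc1 -> r6=0xc1
body[2] sub  r0, r6, #8 -> r0=0xb9
body[3] mov  r0, #0x66 -> r0=0x66
body[4] add  r4, r6, #2 -> r4=0xc3
body[5] mov  r7, #0x0a -> r7=0x0a
body[6] sub  r6, r3, r1 -> r6=0xa5
body[7] mov  r2, #0xe0 -> r2=0xe0
epilogue: pop r6=0x34, sp=0xc4
epilogue: pop r2=0x7a, sp=0xc5
r1: callee-saved, written=False
r6: callee-saved, written=True
r7: caller-saved, written=True

SURVIVE = r1,r6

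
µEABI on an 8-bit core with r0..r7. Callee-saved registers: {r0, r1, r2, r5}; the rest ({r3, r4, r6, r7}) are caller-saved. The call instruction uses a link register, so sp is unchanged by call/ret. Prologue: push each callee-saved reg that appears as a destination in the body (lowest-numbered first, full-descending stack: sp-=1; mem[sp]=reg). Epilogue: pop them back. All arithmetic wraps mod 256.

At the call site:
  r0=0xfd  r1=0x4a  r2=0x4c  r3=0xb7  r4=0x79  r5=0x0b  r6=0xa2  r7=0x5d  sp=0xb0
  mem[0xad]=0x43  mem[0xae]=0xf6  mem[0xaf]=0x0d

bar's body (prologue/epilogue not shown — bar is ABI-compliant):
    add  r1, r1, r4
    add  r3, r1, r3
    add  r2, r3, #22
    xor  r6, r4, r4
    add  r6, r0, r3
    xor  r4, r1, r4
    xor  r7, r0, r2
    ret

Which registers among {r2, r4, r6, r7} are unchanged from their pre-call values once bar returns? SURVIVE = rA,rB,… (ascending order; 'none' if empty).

SURVIVE = r2

prologue: push r1 → mem[0xaf]=0x4a, sp=0xaf
prologue: push r2 → mem[0xae]=0x4c, sp=0xae
body[0] add  r1, r1, r4 → r1=0xc3
body[1] add  r3, r1, r3 → r3=0x7a
body[2] add  r2, r3, #22 → r2=0x90
body[3] xor  r6, r4, r4 → r6=0x00
body[4] add  r6, r0, r3 → r6=0x77
body[5] xor  r4, r1, r4 → r4=0xba
body[6] xor  r7, r0, r2 → r7=0x6d
epilogue: pop r2=0x4c, sp=0xaf
epilogue: pop r1=0x4a, sp=0xb0
r2: callee-saved, written=True
r4: caller-saved, written=True
r6: caller-saved, written=True
r7: caller-saved, written=True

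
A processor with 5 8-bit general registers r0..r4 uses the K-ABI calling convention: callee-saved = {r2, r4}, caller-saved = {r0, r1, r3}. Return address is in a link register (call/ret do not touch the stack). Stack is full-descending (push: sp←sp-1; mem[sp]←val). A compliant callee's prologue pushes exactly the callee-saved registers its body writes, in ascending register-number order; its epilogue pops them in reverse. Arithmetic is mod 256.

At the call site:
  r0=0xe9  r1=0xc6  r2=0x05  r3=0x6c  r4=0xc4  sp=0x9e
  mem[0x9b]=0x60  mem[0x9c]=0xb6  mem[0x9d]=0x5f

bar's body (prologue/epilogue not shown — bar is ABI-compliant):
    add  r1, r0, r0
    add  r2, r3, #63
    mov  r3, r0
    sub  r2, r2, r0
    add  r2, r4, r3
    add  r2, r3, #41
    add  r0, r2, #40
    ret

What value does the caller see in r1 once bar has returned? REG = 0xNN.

prologue: push r2 → mem[0x9d]=0x05, sp=0x9d
body[0] add  r1, r0, r0 → r1=0xd2
body[1] add  r2, r3, #63 → r2=0xab
body[2] mov  r3, r0 → r3=0xe9
body[3] sub  r2, r2, r0 → r2=0xc2
body[4] add  r2, r4, r3 → r2=0xad
body[5] add  r2, r3, #41 → r2=0x12
body[6] add  r0, r2, #40 → r0=0x3a
epilogue: pop r2=0x05, sp=0x9e
r1 is caller-saved → body value

REG = 0xd2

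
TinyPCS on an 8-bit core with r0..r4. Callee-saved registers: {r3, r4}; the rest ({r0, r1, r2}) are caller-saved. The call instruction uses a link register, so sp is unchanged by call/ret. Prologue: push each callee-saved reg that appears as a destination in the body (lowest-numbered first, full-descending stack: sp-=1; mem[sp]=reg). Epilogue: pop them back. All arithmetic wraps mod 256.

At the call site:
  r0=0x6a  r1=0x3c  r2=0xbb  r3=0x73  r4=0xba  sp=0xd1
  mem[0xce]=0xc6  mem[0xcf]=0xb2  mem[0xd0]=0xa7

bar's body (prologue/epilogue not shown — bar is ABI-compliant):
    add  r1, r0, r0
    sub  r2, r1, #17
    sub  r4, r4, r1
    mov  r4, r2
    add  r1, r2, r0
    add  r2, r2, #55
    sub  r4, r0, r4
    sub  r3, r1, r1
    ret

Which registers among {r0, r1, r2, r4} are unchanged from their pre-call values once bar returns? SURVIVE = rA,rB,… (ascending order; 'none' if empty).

SURVIVE = r0,r4

prologue: push r3 → mem[0xd0]=0x73, sp=0xd0
prologue: push r4 → mem[0xcf]=0xba, sp=0xcf
body[0] add  r1, r0, r0 → r1=0xd4
body[1] sub  r2, r1, #17 → r2=0xc3
body[2] sub  r4, r4, r1 → r4=0xe6
body[3] mov  r4, r2 → r4=0xc3
body[4] add  r1, r2, r0 → r1=0x2d
body[5] add  r2, r2, #55 → r2=0xfa
body[6] sub  r4, r0, r4 → r4=0xa7
body[7] sub  r3, r1, r1 → r3=0x00
epilogue: pop r4=0xba, sp=0xd0
epilogue: pop r3=0x73, sp=0xd1
r0: caller-saved, written=False
r1: caller-saved, written=True
r2: caller-saved, written=True
r4: callee-saved, written=True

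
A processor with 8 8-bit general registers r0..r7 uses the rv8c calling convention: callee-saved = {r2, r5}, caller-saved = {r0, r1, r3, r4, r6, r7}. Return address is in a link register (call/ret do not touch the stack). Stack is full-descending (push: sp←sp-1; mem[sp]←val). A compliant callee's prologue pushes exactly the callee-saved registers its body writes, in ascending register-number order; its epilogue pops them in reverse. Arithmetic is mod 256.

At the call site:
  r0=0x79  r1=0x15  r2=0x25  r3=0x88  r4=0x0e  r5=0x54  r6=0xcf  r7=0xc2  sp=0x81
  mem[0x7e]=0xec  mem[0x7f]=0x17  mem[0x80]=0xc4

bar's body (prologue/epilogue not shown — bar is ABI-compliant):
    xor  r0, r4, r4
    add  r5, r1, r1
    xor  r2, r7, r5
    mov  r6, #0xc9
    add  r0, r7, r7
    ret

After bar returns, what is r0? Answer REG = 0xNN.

REG = 0x84

prologue: push r2 → mem[0x80]=0x25, sp=0x80
prologue: push r5 → mem[0x7f]=0x54, sp=0x7f
body[0] xor  r0, r4, r4 → r0=0x00
body[1] add  r5, r1, r1 → r5=0x2a
body[2] xor  r2, r7, r5 → r2=0xe8
body[3] mov  r6, #0xc9 → r6=0xc9
body[4] add  r0, r7, r7 → r0=0x84
epilogue: pop r5=0x54, sp=0x80
epilogue: pop r2=0x25, sp=0x81
r0 is caller-saved → body value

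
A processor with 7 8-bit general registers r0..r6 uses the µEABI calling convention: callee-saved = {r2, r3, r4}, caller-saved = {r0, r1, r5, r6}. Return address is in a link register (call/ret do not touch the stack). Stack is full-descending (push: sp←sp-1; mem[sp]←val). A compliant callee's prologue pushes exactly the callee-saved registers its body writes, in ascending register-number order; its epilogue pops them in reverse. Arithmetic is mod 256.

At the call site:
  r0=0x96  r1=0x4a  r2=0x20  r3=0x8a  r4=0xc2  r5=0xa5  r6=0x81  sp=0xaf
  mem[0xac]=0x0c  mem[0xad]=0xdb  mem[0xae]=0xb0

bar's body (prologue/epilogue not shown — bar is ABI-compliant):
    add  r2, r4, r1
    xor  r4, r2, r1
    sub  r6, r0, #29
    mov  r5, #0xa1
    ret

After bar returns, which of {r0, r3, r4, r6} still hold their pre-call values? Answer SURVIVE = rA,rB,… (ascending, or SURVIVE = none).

SURVIVE = r0,r3,r4

prologue: push r2 → mem[0xae]=0x20, sp=0xae
prologue: push r4 → mem[0xad]=0xc2, sp=0xad
body[0] add  r2, r4, r1 → r2=0x0c
body[1] xor  r4, r2, r1 → r4=0x46
body[2] sub  r6, r0, #29 → r6=0x79
body[3] mov  r5, #0xa1 → r5=0xa1
epilogue: pop r4=0xc2, sp=0xae
epilogue: pop r2=0x20, sp=0xaf
r0: caller-saved, written=False
r3: callee-saved, written=False
r4: callee-saved, written=True
r6: caller-saved, written=True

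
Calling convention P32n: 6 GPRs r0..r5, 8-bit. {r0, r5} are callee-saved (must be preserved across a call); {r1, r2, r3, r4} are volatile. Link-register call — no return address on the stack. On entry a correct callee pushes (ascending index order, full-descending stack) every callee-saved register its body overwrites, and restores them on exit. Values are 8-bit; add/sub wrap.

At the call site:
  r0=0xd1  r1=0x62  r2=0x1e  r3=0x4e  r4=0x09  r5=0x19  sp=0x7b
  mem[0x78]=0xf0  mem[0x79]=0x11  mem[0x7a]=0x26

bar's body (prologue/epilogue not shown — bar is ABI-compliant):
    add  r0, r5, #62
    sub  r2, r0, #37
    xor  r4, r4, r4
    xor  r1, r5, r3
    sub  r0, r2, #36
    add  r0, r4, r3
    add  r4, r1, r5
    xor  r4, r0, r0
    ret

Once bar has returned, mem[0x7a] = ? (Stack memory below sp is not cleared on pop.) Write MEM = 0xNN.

MEM = 0xd1

prologue: push r0 -> mem[0x7a]=0xd1, sp=0x7a
body[0] add  r0, r5, #62 -> r0=0x57
body[1] sub  r2, r0, #37 -> r2=0x32
body[2] xor  r4, r4, r4 -> r4=0x00
body[3] xor  r1, r5, r3 -> r1=0x57
body[4] sub  r0, r2, #36 -> r0=0x0e
body[5] add  r0, r4, r3 -> r0=0x4e
body[6] add  r4, r1, r5 -> r4=0x70
body[7] xor  r4, r0, r0 -> r4=0x00
epilogue: pop r0=0xd1, sp=0x7b
prologue pushed ['r0'] at ['0x7a']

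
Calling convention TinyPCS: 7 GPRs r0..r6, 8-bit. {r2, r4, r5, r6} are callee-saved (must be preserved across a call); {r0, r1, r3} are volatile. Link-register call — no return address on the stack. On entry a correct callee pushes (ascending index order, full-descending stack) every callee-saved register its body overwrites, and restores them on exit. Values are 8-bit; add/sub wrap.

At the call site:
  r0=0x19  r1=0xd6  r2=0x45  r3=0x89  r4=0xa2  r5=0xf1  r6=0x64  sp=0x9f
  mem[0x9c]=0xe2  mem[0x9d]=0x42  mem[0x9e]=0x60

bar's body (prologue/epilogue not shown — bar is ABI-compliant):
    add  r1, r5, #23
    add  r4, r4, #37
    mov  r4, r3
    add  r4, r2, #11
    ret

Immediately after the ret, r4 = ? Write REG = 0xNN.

prologue: push r4 → mem[0x9e]=0xa2, sp=0x9e
body[0] add  r1, r5, #23 → r1=0x08
body[1] add  r4, r4, #37 → r4=0xc7
body[2] mov  r4, r3 → r4=0x89
body[3] add  r4, r2, #11 → r4=0x50
epilogue: pop r4=0xa2, sp=0x9f
r4 is callee-saved → restored

REG = 0xa2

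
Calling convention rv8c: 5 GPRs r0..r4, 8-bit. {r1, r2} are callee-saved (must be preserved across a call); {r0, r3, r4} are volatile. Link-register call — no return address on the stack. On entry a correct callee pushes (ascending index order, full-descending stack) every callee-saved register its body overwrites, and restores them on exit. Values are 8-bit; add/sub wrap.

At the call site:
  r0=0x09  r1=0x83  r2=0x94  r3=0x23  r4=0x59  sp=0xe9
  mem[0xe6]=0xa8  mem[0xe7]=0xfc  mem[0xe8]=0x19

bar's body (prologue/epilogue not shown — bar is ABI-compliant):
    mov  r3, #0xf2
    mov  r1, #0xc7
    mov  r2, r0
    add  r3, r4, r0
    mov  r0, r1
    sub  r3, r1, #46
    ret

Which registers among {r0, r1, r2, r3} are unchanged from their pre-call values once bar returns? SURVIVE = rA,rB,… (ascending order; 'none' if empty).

prologue: push r1 -> mem[0xe8]=0x83, sp=0xe8
prologue: push r2 -> mem[0xe7]=0x94, sp=0xe7
body[0] mov  r3, #0xf2 -> r3=0xf2
body[1] mov  r1, #0xc7 -> r1=0xc7
body[2] mov  r2, r0 -> r2=0x09
body[3] add  r3, r4, r0 -> r3=0x62
body[4] mov  r0, r1 -> r0=0xc7
body[5] sub  r3, r1, #46 -> r3=0x99
epilogue: pop r2=0x94, sp=0xe8
epilogue: pop r1=0x83, sp=0xe9
r0: caller-saved, written=True
r1: callee-saved, written=True
r2: callee-saved, written=True
r3: caller-saved, written=True

SURVIVE = r1,r2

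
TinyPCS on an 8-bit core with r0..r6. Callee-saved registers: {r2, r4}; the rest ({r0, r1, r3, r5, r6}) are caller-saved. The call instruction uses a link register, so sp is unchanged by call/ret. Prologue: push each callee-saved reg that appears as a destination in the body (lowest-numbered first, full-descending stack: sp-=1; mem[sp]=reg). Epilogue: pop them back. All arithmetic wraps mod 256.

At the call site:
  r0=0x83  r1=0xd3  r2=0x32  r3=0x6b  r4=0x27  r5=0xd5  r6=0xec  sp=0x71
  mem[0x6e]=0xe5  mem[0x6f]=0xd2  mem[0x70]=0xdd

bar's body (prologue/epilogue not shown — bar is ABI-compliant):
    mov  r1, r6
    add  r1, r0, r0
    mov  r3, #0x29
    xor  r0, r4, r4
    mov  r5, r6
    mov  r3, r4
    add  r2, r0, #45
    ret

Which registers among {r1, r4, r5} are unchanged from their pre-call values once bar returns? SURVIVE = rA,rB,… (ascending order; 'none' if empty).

prologue: push r2 → mem[0x70]=0x32, sp=0x70
body[0] mov  r1, r6 → r1=0xec
body[1] add  r1, r0, r0 → r1=0x06
body[2] mov  r3, #0x29 → r3=0x29
body[3] xor  r0, r4, r4 → r0=0x00
body[4] mov  r5, r6 → r5=0xec
body[5] mov  r3, r4 → r3=0x27
body[6] add  r2, r0, #45 → r2=0x2d
epilogue: pop r2=0x32, sp=0x71
r1: caller-saved, written=True
r4: callee-saved, written=False
r5: caller-saved, written=True

SURVIVE = r4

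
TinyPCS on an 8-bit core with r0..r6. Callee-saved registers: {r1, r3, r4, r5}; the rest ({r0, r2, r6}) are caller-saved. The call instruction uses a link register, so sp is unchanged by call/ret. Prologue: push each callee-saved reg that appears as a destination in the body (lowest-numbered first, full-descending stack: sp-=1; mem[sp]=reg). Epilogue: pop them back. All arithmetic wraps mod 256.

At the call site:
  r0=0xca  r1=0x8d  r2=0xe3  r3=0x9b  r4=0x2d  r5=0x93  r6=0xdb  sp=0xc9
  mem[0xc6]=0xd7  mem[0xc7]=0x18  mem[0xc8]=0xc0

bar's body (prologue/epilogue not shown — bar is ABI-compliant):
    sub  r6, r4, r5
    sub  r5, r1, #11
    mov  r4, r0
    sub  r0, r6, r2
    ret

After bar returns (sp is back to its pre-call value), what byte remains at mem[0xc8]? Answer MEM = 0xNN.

prologue: push r4 -> mem[0xc8]=0x2d, sp=0xc8
prologue: push r5 -> mem[0xc7]=0x93, sp=0xc7
body[0] sub  r6, r4, r5 -> r6=0x9a
body[1] sub  r5, r1, #11 -> r5=0x82
body[2] mov  r4, r0 -> r4=0xca
body[3] sub  r0, r6, r2 -> r0=0xb7
epilogue: pop r5=0x93, sp=0xc8
epilogue: pop r4=0x2d, sp=0xc9
prologue pushed ['r4', 'r5'] at ['0xc8', '0xc7']

MEM = 0x2d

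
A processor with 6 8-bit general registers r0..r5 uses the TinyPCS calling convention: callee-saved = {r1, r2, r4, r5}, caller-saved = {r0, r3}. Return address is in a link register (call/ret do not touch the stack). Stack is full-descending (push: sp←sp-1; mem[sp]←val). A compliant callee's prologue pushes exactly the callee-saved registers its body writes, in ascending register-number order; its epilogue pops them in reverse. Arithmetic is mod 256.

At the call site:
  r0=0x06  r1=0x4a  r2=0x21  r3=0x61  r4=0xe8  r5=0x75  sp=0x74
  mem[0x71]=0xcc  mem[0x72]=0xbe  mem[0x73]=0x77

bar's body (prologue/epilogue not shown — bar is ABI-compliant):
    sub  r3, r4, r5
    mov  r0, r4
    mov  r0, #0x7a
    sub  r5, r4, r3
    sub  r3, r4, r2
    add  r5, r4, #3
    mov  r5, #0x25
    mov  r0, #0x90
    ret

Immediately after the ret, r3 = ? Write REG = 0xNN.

prologue: push r5 -> mem[0x73]=0x75, sp=0x73
body[0] sub  r3, r4, r5 -> r3=0x73
body[1] mov  r0, r4 -> r0=0xe8
body[2] mov  r0, #0x7a -> r0=0x7a
body[3] sub  r5, r4, r3 -> r5=0x75
body[4] sub  r3, r4, r2 -> r3=0xc7
body[5] add  r5, r4, #3 -> r5=0xeb
body[6] mov  r5, #0x25 -> r5=0x25
body[7] mov  r0, #0x90 -> r0=0x90
epilogue: pop r5=0x75, sp=0x74
r3 is caller-saved -> body value

REG = 0xc7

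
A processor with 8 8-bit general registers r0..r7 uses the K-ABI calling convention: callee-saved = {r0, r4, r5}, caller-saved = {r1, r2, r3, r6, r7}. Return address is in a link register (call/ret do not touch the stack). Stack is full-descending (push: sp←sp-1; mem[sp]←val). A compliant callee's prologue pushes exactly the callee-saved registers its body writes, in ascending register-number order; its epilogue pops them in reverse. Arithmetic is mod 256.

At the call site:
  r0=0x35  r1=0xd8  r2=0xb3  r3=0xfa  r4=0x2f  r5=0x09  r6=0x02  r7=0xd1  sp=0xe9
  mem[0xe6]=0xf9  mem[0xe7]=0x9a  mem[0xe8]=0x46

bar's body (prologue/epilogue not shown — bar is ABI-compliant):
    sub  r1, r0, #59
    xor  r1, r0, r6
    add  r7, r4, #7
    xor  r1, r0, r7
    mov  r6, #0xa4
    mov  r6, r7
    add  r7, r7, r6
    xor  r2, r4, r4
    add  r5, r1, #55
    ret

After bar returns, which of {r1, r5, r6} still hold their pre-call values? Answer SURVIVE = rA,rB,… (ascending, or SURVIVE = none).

SURVIVE = r5

prologue: push r5 → mem[0xe8]=0x09, sp=0xe8
body[0] sub  r1, r0, #59 → r1=0xfa
body[1] xor  r1, r0, r6 → r1=0x37
body[2] add  r7, r4, #7 → r7=0x36
body[3] xor  r1, r0, r7 → r1=0x03
body[4] mov  r6, #0xa4 → r6=0xa4
body[5] mov  r6, r7 → r6=0x36
body[6] add  r7, r7, r6 → r7=0x6c
body[7] xor  r2, r4, r4 → r2=0x00
body[8] add  r5, r1, #55 → r5=0x3a
epilogue: pop r5=0x09, sp=0xe9
r1: caller-saved, written=True
r5: callee-saved, written=True
r6: caller-saved, written=True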